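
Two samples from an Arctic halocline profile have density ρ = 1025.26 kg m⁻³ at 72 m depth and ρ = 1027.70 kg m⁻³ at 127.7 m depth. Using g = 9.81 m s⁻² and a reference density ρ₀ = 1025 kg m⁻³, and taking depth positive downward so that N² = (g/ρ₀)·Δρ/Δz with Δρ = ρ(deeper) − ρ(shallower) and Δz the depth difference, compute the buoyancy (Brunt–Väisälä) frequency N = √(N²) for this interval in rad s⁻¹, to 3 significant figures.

0.0205 rad s⁻¹

Δρ = 1027.70 − 1025.26 = 2.44 kg m⁻³ over Δz = 127.7 − 72 = 55.7 m.
N² = (9.81/1025) × (2.44/55.7) = 4.1926 × 10⁻⁴ s⁻².
N = √(4.1926 × 10⁻⁴) = 0.020476 rad s⁻¹ ≈ 0.0205 rad s⁻¹.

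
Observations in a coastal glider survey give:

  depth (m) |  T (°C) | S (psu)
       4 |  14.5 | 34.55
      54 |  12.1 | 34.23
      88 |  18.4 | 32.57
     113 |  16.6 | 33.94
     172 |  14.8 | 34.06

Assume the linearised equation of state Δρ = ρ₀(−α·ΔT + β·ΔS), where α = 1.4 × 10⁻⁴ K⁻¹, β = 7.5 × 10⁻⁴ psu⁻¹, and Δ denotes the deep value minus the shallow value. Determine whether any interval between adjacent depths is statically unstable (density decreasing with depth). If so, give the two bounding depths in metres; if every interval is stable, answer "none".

Evaluate Δρ/ρ₀ = −αΔT + βΔS across each adjacent pair:
  4–54 m: −αΔT+βΔS = −(1.4 × 10⁻⁴)(-2.4)+(7.5 × 10⁻⁴)(-0.32) = 9.6 × 10⁻⁵ → stable
  54–88 m: −αΔT+βΔS = −(1.4 × 10⁻⁴)(+6.3)+(7.5 × 10⁻⁴)(-1.66) = -2.1 × 10⁻³ → UNSTABLE
  88–113 m: −αΔT+βΔS = −(1.4 × 10⁻⁴)(-1.8)+(7.5 × 10⁻⁴)(+1.37) = 1.3 × 10⁻³ → stable
  113–172 m: −αΔT+βΔS = −(1.4 × 10⁻⁴)(-1.8)+(7.5 × 10⁻⁴)(+0.12) = 3.4 × 10⁻⁴ → stable
The 54–88 m interval has Δρ < 0: lighter water underlies denser water.

54–88 m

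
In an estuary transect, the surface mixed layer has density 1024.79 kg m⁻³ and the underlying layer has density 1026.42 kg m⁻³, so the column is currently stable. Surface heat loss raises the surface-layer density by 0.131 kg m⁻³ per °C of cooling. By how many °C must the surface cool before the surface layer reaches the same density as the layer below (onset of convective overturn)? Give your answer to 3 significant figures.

12.4 °C

Density deficit of the surface layer: 1026.42 − 1024.79 = 1.63 kg m⁻³.
Required change = 1.63 / 0.131 = 12.4 °C.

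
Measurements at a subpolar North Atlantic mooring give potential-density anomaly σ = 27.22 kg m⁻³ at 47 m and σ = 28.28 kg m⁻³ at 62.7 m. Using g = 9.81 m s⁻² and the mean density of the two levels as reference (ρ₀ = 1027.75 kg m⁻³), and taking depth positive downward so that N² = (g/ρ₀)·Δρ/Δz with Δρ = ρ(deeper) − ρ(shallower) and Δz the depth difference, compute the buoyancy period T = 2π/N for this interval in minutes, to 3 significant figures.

4.13 min

Δρ = 1028.28 − 1027.22 = 1.06 kg m⁻³ over Δz = 62.7 − 47 = 15.7 m.
N² = (9.81/1027.75) × (1.06/15.7) = 6.4445 × 10⁻⁴ s⁻².
N = √(6.4445 × 10⁻⁴) = 0.025386 rad s⁻¹, so T = 2π/N = 247.51 s = 4.1252 min ≈ 4.13 min.
A positive N² confirms static stability across the interval.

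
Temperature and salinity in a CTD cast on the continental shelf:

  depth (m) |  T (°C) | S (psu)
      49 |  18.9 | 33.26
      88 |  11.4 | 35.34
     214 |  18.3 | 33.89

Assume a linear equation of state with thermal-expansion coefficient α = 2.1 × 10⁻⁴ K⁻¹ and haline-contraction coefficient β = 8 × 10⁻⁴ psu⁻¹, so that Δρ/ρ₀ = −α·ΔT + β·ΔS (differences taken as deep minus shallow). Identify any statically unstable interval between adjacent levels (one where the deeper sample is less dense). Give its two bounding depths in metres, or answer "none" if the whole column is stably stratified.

Evaluate Δρ/ρ₀ = −αΔT + βΔS across each adjacent pair:
  49–88 m: −αΔT+βΔS = −(2.1 × 10⁻⁴)(-7.5)+(8 × 10⁻⁴)(+2.08) = 3.2 × 10⁻³ → stable
  88–214 m: −αΔT+βΔS = −(2.1 × 10⁻⁴)(+6.9)+(8 × 10⁻⁴)(-1.45) = -2.6 × 10⁻³ → UNSTABLE
The 88–214 m interval has Δρ < 0: lighter water underlies denser water.

88–214 m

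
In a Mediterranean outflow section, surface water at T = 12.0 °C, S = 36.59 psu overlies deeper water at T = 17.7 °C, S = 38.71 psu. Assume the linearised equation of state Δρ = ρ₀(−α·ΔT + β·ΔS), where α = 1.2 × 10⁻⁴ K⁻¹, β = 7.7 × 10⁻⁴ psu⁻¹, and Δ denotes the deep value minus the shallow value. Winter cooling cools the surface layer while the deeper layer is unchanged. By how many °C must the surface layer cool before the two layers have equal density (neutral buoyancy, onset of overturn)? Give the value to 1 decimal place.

7.9 °C

Neutral buoyancy requires Δρ = 0, i.e. −α(T_deep − T_surf′) + β(S_deep − S_surf) = 0.
T_surf′ = T_deep − (β/α)·ΔS = 17.7 − (7.7 × 10⁻⁴/1.2 × 10⁻⁴)·(+2.12) = 4.097 °C.
Cooling required: 12.0 − (4.097) = 7.903 °C.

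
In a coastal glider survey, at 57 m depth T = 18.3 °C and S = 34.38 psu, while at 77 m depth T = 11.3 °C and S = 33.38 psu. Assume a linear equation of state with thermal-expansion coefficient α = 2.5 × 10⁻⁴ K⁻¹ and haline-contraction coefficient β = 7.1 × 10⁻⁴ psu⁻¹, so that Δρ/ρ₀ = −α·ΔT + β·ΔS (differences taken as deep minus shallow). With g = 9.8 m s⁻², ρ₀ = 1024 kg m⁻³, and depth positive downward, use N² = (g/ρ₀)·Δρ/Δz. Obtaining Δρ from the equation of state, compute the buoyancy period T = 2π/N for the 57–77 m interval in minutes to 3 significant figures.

ΔT = -7.0 K, ΔS = -1.00 psu (deep − shallow).
Δρ/ρ₀ = −αΔT + βΔS = 1.75 × 10⁻³ − 7.10 × 10⁻⁴ = 1.04 × 10⁻³, so Δρ ≈ 1.065 kg m⁻³.
N² = (g/ρ₀)·Δρ/Δz = g·(Δρ/ρ₀)/Δz = 9.8 × 1.04 × 10⁻³ / 20 = 5.0960 × 10⁻⁴ s⁻².
N = √(5.0960 × 10⁻⁴) = 0.022574 rad s⁻¹ → T = 2π/N = 278.34 s = 4.6390 min ≈ 4.64 min.

4.64 min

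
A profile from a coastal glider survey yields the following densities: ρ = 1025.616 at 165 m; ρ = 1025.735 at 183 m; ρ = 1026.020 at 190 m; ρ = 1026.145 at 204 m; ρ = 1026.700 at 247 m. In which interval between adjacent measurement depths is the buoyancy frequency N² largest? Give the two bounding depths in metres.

Compute the density gradient over each adjacent pair:
  165–183 m: Δρ/Δz = 0.119/18 = 6.6 × 10⁻³ kg m⁻⁴
  183–190 m: Δρ/Δz = 0.285/7 = 0.041 kg m⁻⁴
  190–204 m: Δρ/Δz = 0.125/14 = 8.9 × 10⁻³ kg m⁻⁴
  204–247 m: Δρ/Δz = 0.555/43 = 0.013 kg m⁻⁴
The largest gradient is in the 183–190 m interval — the pycnocline.

183–190 m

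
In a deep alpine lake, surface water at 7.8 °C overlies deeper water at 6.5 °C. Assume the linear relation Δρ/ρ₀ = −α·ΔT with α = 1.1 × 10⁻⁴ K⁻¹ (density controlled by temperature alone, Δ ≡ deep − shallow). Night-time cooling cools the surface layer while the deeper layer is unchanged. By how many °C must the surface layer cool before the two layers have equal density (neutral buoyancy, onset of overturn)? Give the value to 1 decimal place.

With temperature the only control, equal density requires T_surf′ = T_deep.
T_surf′ = 6.5 °C.
Cooling required: 7.8 − 6.5 = 1.3 °C.

1.3 °C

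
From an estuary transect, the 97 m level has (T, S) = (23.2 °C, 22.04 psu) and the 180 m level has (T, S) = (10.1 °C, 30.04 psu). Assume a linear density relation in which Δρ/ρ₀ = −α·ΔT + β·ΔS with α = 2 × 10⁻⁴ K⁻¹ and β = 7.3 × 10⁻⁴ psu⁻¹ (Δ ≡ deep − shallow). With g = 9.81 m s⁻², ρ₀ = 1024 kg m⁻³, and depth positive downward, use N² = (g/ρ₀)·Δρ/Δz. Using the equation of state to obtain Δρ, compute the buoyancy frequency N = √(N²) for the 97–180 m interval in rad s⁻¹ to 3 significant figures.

ΔT = -13.1 K, ΔS = +8.00 psu (deep − shallow).
Δρ/ρ₀ = −αΔT + βΔS = 2.62 × 10⁻³ + 5.84 × 10⁻³ = 8.46 × 10⁻³, so Δρ ≈ 8.663 kg m⁻³.
N² = (g/ρ₀)·Δρ/Δz = g·(Δρ/ρ₀)/Δz = 9.81 × 8.46 × 10⁻³ / 83 = 9.9991 × 10⁻⁴ s⁻².
N = √(9.9991 × 10⁻⁴) = 0.031621 rad s⁻¹ ≈ 0.0316 rad s⁻¹.

0.0316 rad s⁻¹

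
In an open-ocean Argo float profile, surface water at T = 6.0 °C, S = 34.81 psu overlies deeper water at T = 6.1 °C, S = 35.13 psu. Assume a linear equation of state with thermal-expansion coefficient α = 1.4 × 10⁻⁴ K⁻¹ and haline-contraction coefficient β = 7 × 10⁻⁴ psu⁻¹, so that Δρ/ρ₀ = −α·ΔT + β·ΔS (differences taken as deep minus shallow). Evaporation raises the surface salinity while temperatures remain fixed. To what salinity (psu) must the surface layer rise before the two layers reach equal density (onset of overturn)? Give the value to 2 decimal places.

Neutral buoyancy requires −α(T_deep − T_surf) + β(S_deep − S_surf′) = 0.
S_surf′ = S_deep − (α/β)·ΔT = 35.13 − (1.4 × 10⁻⁴/7 × 10⁻⁴)·(+0.1) = 35.1100 psu.
Increase required: 35.1100 − 34.81 = 0.3000 psu.

35.11 psu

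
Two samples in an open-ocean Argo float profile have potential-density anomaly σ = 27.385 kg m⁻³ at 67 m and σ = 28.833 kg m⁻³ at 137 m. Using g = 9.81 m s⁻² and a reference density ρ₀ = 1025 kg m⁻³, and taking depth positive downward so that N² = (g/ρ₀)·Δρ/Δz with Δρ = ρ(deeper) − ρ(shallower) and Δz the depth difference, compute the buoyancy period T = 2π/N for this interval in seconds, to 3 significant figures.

Δρ = 1028.833 − 1027.385 = 1.448 kg m⁻³ over Δz = 137 − 67 = 70 m.
N² = (9.81/1025) × (1.448/70) = 1.9798 × 10⁻⁴ s⁻².
N = √(1.9798 × 10⁻⁴) = 0.014071 rad s⁻¹, so T = 2π/N = 446.53 s ≈ 447 s.

447 s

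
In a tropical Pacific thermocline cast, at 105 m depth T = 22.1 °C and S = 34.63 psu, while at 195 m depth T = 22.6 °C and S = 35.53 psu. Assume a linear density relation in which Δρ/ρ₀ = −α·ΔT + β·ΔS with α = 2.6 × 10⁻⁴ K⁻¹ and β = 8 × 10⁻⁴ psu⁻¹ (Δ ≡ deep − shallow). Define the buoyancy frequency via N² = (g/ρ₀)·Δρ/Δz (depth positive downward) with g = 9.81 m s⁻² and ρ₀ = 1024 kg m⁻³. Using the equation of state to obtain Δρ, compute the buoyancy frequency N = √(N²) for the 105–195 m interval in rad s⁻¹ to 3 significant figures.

ΔT = +0.5 K, ΔS = +0.90 psu (deep − shallow).
Δρ/ρ₀ = −αΔT + βΔS = -1.30 × 10⁻⁴ + 7.20 × 10⁻⁴ = 5.90 × 10⁻⁴, so Δρ ≈ 0.6042 kg m⁻³.
N² = (g/ρ₀)·Δρ/Δz = g·(Δρ/ρ₀)/Δz = 9.81 × 5.90 × 10⁻⁴ / 90 = 6.4310 × 10⁻⁵ s⁻².
N = √(6.4310 × 10⁻⁵) = 8.0194 × 10⁻³ rad s⁻¹ ≈ 8.02 × 10⁻³ rad s⁻¹.

8.02 × 10⁻³ rad s⁻¹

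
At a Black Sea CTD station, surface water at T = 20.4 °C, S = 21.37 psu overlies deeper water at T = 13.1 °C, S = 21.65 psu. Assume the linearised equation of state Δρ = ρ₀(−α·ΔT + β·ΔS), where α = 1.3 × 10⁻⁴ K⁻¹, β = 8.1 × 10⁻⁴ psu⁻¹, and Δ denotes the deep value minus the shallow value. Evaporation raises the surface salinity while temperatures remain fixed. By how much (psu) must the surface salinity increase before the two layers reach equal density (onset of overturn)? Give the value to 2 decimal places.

1.45 psu

Neutral buoyancy requires −α(T_deep − T_surf) + β(S_deep − S_surf′) = 0.
S_surf′ = S_deep − (α/β)·ΔT = 21.65 − (1.3 × 10⁻⁴/8.1 × 10⁻⁴)·(-7.3) = 22.8216 psu.
Increase required: 22.8216 − 21.37 = 1.4516 psu.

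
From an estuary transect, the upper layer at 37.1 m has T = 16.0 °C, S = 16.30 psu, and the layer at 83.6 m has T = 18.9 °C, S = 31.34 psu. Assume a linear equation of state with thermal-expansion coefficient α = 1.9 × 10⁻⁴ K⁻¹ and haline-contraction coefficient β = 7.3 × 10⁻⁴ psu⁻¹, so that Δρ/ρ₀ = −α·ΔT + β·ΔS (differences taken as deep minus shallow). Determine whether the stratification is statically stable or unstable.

ΔT = 18.9 − 16.0 = +2.9 K and ΔS = 31.34 − 16.30 = +15.04 psu (deep − shallow).
−αΔT = -5.51 × 10⁻⁴; βΔS = 0.0109792; sum Δρ/ρ₀ = 0.0104282.
Δρ/ρ₀ > 0, so Δρ > 0: deeper water is denser → statically stable.

stable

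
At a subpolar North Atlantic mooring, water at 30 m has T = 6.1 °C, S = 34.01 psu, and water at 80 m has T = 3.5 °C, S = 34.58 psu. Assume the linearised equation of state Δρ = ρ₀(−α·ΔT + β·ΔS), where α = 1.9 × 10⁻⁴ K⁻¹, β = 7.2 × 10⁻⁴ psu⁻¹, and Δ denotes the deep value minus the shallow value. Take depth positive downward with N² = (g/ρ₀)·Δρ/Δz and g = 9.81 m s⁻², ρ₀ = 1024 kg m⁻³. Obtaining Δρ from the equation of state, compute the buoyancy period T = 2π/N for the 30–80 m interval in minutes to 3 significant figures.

ΔT = -2.6 K, ΔS = +0.57 psu (deep − shallow).
Δρ/ρ₀ = −αΔT + βΔS = 4.94 × 10⁻⁴ + 4.104 × 10⁻⁴ = 9.044 × 10⁻⁴, so Δρ ≈ 0.9261 kg m⁻³.
N² = (g/ρ₀)·Δρ/Δz = g·(Δρ/ρ₀)/Δz = 9.81 × 9.044 × 10⁻⁴ / 50 = 1.7744 × 10⁻⁴ s⁻².
N = √(1.7744 × 10⁻⁴) = 0.013321 rad s⁻¹ → T = 2π/N = 471.68 s = 7.8613 min ≈ 7.86 min.

7.86 min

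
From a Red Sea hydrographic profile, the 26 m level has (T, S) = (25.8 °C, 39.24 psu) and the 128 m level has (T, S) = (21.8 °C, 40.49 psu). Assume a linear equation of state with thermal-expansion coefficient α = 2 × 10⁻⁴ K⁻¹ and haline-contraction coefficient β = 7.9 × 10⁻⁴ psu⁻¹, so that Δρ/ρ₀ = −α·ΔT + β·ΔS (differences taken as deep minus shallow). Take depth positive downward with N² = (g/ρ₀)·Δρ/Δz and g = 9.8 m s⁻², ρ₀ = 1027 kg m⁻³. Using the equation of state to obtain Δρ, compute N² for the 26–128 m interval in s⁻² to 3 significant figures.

ΔT = -4.0 K, ΔS = +1.25 psu (deep − shallow).
Δρ/ρ₀ = −αΔT + βΔS = 8.00 × 10⁻⁴ + 9.875 × 10⁻⁴ = 1.7875 × 10⁻³, so Δρ ≈ 1.836 kg m⁻³.
N² = (g/ρ₀)·Δρ/Δz = g·(Δρ/ρ₀)/Δz = 9.8 × 1.7875 × 10⁻³ / 102 = 1.7174 × 10⁻⁴ s⁻² ≈ 1.72 × 10⁻⁴ s⁻².

1.72 × 10⁻⁴ s⁻²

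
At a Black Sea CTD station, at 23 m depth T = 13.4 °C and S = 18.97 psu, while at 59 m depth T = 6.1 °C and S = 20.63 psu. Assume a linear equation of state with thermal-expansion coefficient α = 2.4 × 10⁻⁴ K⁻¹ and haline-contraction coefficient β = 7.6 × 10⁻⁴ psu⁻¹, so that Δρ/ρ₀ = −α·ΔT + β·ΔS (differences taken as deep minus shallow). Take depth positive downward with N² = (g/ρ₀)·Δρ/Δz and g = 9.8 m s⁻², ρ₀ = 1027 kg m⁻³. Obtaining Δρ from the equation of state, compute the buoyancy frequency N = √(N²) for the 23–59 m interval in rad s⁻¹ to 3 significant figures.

0.0286 rad s⁻¹

ΔT = -7.3 K, ΔS = +1.66 psu (deep − shallow).
Δρ/ρ₀ = −αΔT + βΔS = 1.752 × 10⁻³ + 1.2616 × 10⁻³ = 3.0136 × 10⁻³, so Δρ ≈ 3.095 kg m⁻³.
N² = (g/ρ₀)·Δρ/Δz = g·(Δρ/ρ₀)/Δz = 9.8 × 3.0136 × 10⁻³ / 36 = 8.2037 × 10⁻⁴ s⁻².
N = √(8.2037 × 10⁻⁴) = 0.028642 rad s⁻¹ ≈ 0.0286 rad s⁻¹.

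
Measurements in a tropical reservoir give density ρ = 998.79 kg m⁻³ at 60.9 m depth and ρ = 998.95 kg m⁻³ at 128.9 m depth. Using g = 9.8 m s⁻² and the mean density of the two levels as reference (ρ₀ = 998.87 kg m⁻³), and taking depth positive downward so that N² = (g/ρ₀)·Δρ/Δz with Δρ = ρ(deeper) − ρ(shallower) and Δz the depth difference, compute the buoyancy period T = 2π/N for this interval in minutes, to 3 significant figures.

21.8 min

Δρ = 998.95 − 998.79 = 0.16 kg m⁻³ over Δz = 128.9 − 60.9 = 68 m.
N² = (9.8/998.87) × (0.16/68) = 2.3085 × 10⁻⁵ s⁻².
N = √(2.3085 × 10⁻⁵) = 4.8047 × 10⁻³ rad s⁻¹, so T = 2π/N = 1.3077 × 10³ s = 21.795 min ≈ 21.8 min.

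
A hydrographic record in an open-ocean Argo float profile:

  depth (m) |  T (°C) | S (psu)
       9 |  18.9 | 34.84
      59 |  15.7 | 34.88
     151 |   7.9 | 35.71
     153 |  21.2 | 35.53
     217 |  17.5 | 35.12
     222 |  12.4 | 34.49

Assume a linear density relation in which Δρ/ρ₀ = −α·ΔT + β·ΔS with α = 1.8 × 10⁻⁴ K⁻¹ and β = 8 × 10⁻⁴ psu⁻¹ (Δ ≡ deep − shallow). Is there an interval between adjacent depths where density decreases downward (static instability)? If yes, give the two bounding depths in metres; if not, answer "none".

151–153 m

Evaluate Δρ/ρ₀ = −αΔT + βΔS across each adjacent pair:
  9–59 m: −αΔT+βΔS = −(1.8 × 10⁻⁴)(-3.2)+(8 × 10⁻⁴)(+0.04) = 6.1 × 10⁻⁴ → stable
  59–151 m: −αΔT+βΔS = −(1.8 × 10⁻⁴)(-7.8)+(8 × 10⁻⁴)(+0.83) = 2.1 × 10⁻³ → stable
  151–153 m: −αΔT+βΔS = −(1.8 × 10⁻⁴)(+13.3)+(8 × 10⁻⁴)(-0.18) = -2.5 × 10⁻³ → UNSTABLE
  153–217 m: −αΔT+βΔS = −(1.8 × 10⁻⁴)(-3.7)+(8 × 10⁻⁴)(-0.41) = 3.4 × 10⁻⁴ → stable
  217–222 m: −αΔT+βΔS = −(1.8 × 10⁻⁴)(-5.1)+(8 × 10⁻⁴)(-0.63) = 4.1 × 10⁻⁴ → stable
The 151–153 m interval has Δρ < 0: lighter water underlies denser water.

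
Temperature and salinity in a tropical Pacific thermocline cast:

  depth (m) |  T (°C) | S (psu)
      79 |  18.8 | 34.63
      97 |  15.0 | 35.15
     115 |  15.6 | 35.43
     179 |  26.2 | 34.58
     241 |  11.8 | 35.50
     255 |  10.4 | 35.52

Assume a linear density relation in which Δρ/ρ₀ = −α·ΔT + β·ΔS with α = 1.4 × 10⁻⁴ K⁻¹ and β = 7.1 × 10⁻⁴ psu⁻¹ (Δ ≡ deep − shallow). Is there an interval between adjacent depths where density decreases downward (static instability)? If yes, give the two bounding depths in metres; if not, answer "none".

115–179 m

Evaluate Δρ/ρ₀ = −αΔT + βΔS across each adjacent pair:
  79–97 m: −αΔT+βΔS = −(1.4 × 10⁻⁴)(-3.8)+(7.1 × 10⁻⁴)(+0.52) = 9.0 × 10⁻⁴ → stable
  97–115 m: −αΔT+βΔS = −(1.4 × 10⁻⁴)(+0.6)+(7.1 × 10⁻⁴)(+0.28) = 1.1 × 10⁻⁴ → stable
  115–179 m: −αΔT+βΔS = −(1.4 × 10⁻⁴)(+10.6)+(7.1 × 10⁻⁴)(-0.85) = -2.1 × 10⁻³ → UNSTABLE
  179–241 m: −αΔT+βΔS = −(1.4 × 10⁻⁴)(-14.4)+(7.1 × 10⁻⁴)(+0.92) = 2.7 × 10⁻³ → stable
  241–255 m: −αΔT+βΔS = −(1.4 × 10⁻⁴)(-1.4)+(7.1 × 10⁻⁴)(+0.02) = 2.1 × 10⁻⁴ → stable
The 115–179 m interval has Δρ < 0: lighter water underlies denser water.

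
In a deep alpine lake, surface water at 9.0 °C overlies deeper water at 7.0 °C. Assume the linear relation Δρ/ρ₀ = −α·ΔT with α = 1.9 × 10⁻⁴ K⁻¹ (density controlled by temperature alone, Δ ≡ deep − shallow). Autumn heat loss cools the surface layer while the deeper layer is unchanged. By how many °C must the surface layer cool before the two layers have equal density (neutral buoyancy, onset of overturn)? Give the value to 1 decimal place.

With temperature the only control, equal density requires T_surf′ = T_deep.
T_surf′ = 7.0 °C.
Cooling required: 9.0 − 7.0 = 2.0 °C.

2.0 °C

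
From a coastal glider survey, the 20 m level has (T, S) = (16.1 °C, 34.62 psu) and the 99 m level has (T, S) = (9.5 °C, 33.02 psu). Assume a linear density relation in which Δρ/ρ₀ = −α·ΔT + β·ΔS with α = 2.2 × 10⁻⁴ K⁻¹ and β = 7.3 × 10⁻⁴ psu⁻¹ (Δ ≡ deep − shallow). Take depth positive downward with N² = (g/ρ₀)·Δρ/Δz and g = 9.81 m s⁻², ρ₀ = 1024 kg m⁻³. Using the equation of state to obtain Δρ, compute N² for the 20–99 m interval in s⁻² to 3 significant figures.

3.53 × 10⁻⁵ s⁻²

ΔT = -6.6 K, ΔS = -1.60 psu (deep − shallow).
Δρ/ρ₀ = −αΔT + βΔS = 1.452 × 10⁻³ − 1.168 × 10⁻³ = 2.84 × 10⁻⁴, so Δρ ≈ 0.2908 kg m⁻³.
N² = (g/ρ₀)·Δρ/Δz = g·(Δρ/ρ₀)/Δz = 9.81 × 2.84 × 10⁻⁴ / 79 = 3.5266 × 10⁻⁵ s⁻² ≈ 3.53 × 10⁻⁵ s⁻².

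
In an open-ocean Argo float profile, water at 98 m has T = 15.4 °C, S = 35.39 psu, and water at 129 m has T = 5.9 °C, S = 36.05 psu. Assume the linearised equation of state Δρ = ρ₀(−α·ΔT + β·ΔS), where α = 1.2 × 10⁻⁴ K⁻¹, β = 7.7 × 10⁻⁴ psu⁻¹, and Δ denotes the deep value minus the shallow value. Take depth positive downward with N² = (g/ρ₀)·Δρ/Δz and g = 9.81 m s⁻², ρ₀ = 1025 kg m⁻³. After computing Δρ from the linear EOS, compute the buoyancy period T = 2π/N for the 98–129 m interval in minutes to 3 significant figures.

ΔT = -9.5 K, ΔS = +0.66 psu (deep − shallow).
Δρ/ρ₀ = −αΔT + βΔS = 1.14 × 10⁻³ + 5.082 × 10⁻⁴ = 1.6482 × 10⁻³, so Δρ ≈ 1.689 kg m⁻³.
N² = (g/ρ₀)·Δρ/Δz = g·(Δρ/ρ₀)/Δz = 9.81 × 1.6482 × 10⁻³ / 31 = 5.2158 × 10⁻⁴ s⁻².
N = √(5.2158 × 10⁻⁴) = 0.022838 rad s⁻¹ → T = 2π/N = 275.12 s = 4.5853 min ≈ 4.59 min.

4.59 min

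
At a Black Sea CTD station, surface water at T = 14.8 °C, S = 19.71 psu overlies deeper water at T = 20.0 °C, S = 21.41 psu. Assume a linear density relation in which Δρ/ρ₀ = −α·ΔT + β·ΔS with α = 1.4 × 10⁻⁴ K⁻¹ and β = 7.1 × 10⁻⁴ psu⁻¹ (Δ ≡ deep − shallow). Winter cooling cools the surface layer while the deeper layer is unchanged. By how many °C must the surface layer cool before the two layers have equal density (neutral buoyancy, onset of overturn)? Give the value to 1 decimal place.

3.4 °C

Neutral buoyancy requires Δρ = 0, i.e. −α(T_deep − T_surf′) + β(S_deep − S_surf) = 0.
T_surf′ = T_deep − (β/α)·ΔS = 20.0 − (7.1 × 10⁻⁴/1.4 × 10⁻⁴)·(+1.70) = 11.379 °C.
Cooling required: 14.8 − (11.379) = 3.421 °C.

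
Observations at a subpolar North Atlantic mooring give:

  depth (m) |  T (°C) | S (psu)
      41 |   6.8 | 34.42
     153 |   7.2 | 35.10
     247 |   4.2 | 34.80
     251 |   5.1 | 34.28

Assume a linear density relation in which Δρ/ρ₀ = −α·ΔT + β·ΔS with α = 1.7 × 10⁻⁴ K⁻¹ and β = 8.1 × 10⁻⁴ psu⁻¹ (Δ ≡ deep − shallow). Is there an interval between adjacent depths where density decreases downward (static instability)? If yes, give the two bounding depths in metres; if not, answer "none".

Evaluate Δρ/ρ₀ = −αΔT + βΔS across each adjacent pair:
  41–153 m: −αΔT+βΔS = −(1.7 × 10⁻⁴)(+0.4)+(8.1 × 10⁻⁴)(+0.68) = 4.8 × 10⁻⁴ → stable
  153–247 m: −αΔT+βΔS = −(1.7 × 10⁻⁴)(-3.0)+(8.1 × 10⁻⁴)(-0.30) = 2.7 × 10⁻⁴ → stable
  247–251 m: −αΔT+βΔS = −(1.7 × 10⁻⁴)(+0.9)+(8.1 × 10⁻⁴)(-0.52) = -5.7 × 10⁻⁴ → UNSTABLE
The 247–251 m interval has Δρ < 0: lighter water underlies denser water.

247–251 m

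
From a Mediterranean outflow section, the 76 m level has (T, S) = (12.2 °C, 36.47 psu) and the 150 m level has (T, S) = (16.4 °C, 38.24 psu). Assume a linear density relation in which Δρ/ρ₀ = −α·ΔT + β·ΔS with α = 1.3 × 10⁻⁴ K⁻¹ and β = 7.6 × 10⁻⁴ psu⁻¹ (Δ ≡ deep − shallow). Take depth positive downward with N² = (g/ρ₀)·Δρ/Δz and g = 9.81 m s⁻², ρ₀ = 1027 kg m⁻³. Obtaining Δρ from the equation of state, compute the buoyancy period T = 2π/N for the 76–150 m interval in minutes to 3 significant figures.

ΔT = +4.2 K, ΔS = +1.77 psu (deep − shallow).
Δρ/ρ₀ = −αΔT + βΔS = -5.46 × 10⁻⁴ + 1.3452 × 10⁻³ = 7.992 × 10⁻⁴, so Δρ ≈ 0.8208 kg m⁻³.
N² = (g/ρ₀)·Δρ/Δz = g·(Δρ/ρ₀)/Δz = 9.81 × 7.992 × 10⁻⁴ / 74 = 1.0595 × 10⁻⁴ s⁻².
N = √(1.0595 × 10⁻⁴) = 0.010293 rad s⁻¹ → T = 2π/N = 610.43 s = 10.174 min ≈ 10.2 min.

10.2 min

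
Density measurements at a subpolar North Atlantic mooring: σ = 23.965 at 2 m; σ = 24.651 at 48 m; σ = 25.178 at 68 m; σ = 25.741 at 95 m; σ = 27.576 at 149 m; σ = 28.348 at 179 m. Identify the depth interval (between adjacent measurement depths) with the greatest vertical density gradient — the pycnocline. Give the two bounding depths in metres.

95–149 m

Compute the density gradient over each adjacent pair:
  2–48 m: Δρ/Δz = 0.686/46 = 0.015 kg m⁻⁴
  48–68 m: Δρ/Δz = 0.527/20 = 0.026 kg m⁻⁴
  68–95 m: Δρ/Δz = 0.563/27 = 0.021 kg m⁻⁴
  95–149 m: Δρ/Δz = 1.835/54 = 0.034 kg m⁻⁴
  149–179 m: Δρ/Δz = 0.772/30 = 0.026 kg m⁻⁴
The largest gradient is in the 95–149 m interval — the pycnocline.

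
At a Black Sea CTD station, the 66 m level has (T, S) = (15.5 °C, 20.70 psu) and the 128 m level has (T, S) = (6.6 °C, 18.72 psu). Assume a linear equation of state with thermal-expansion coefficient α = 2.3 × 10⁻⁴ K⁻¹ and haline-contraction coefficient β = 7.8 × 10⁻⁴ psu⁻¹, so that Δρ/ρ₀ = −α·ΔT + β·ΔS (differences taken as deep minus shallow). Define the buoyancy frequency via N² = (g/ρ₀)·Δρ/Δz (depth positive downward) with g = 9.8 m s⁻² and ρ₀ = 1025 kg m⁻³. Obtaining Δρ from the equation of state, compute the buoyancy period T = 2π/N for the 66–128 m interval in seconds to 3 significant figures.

ΔT = -8.9 K, ΔS = -1.98 psu (deep − shallow).
Δρ/ρ₀ = −αΔT + βΔS = 2.047 × 10⁻³ − 1.5444 × 10⁻³ = 5.026 × 10⁻⁴, so Δρ ≈ 0.5152 kg m⁻³.
N² = (g/ρ₀)·Δρ/Δz = g·(Δρ/ρ₀)/Δz = 9.8 × 5.026 × 10⁻⁴ / 62 = 7.9443 × 10⁻⁵ s⁻².
N = √(7.9443 × 10⁻⁵) = 8.9131 × 10⁻³ rad s⁻¹ → T = 2π/N = 704.94 s ≈ 705 s.

705 s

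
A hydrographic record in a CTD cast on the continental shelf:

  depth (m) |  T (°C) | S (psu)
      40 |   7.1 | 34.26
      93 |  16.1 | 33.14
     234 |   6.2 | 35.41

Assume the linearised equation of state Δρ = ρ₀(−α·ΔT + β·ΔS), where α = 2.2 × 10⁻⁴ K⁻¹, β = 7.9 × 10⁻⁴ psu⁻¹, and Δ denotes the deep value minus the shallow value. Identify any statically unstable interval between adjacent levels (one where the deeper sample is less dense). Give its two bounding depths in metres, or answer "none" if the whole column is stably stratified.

Evaluate Δρ/ρ₀ = −αΔT + βΔS across each adjacent pair:
  40–93 m: −αΔT+βΔS = −(2.2 × 10⁻⁴)(+9.0)+(7.9 × 10⁻⁴)(-1.12) = -2.9 × 10⁻³ → UNSTABLE
  93–234 m: −αΔT+βΔS = −(2.2 × 10⁻⁴)(-9.9)+(7.9 × 10⁻⁴)(+2.27) = 4.0 × 10⁻³ → stable
The 40–93 m interval has Δρ < 0: lighter water underlies denser water.

40–93 m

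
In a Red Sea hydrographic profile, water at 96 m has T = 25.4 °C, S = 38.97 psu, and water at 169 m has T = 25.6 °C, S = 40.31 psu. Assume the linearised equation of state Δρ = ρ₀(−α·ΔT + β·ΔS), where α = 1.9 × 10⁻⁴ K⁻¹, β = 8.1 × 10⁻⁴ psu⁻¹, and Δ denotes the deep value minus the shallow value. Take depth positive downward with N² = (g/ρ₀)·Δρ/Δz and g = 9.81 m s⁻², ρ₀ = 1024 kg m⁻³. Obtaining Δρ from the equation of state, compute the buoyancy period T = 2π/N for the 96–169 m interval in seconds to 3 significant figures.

530 s

ΔT = +0.2 K, ΔS = +1.34 psu (deep − shallow).
Δρ/ρ₀ = −αΔT + βΔS = -3.80 × 10⁻⁵ + 1.0854 × 10⁻³ = 1.0474 × 10⁻³, so Δρ ≈ 1.073 kg m⁻³.
N² = (g/ρ₀)·Δρ/Δz = g·(Δρ/ρ₀)/Δz = 9.81 × 1.0474 × 10⁻³ / 73 = 1.4075 × 10⁻⁴ s⁻².
N = √(1.4075 × 10⁻⁴) = 0.011864 rad s⁻¹ → T = 2π/N = 529.60 s ≈ 530 s.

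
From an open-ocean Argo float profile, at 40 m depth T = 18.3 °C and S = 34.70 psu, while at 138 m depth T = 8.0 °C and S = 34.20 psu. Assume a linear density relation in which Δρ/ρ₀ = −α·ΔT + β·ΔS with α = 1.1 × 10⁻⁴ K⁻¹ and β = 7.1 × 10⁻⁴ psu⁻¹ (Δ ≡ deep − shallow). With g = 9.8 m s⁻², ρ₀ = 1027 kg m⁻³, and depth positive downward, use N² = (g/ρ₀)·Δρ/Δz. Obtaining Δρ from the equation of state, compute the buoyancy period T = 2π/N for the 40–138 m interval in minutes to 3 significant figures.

11.9 min

ΔT = -10.3 K, ΔS = -0.50 psu (deep − shallow).
Δρ/ρ₀ = −αΔT + βΔS = 1.133 × 10⁻³ − 3.55 × 10⁻⁴ = 7.78 × 10⁻⁴, so Δρ ≈ 0.7990 kg m⁻³.
N² = (g/ρ₀)·Δρ/Δz = g·(Δρ/ρ₀)/Δz = 9.8 × 7.78 × 10⁻⁴ / 98 = 7.7800 × 10⁻⁵ s⁻².
N = √(7.7800 × 10⁻⁵) = 8.8204 × 10⁻³ rad s⁻¹ → T = 2π/N = 712.35 s = 11.873 min ≈ 11.9 min.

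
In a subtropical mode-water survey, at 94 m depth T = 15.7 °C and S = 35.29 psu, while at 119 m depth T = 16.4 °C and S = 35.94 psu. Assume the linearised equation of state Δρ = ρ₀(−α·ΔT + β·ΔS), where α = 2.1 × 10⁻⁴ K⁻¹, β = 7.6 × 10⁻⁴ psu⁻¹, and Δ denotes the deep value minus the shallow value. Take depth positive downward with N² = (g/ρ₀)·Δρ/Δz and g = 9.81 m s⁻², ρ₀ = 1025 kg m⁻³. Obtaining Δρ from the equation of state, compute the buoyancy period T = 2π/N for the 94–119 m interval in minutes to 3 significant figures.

8.97 min

ΔT = +0.7 K, ΔS = +0.65 psu (deep − shallow).
Δρ/ρ₀ = −αΔT + βΔS = -1.47 × 10⁻⁴ + 4.94 × 10⁻⁴ = 3.47 × 10⁻⁴, so Δρ ≈ 0.3557 kg m⁻³.
N² = (g/ρ₀)·Δρ/Δz = g·(Δρ/ρ₀)/Δz = 9.81 × 3.47 × 10⁻⁴ / 25 = 1.3616 × 10⁻⁴ s⁻².
N = √(1.3616 × 10⁻⁴) = 0.011669 rad s⁻¹ → T = 2π/N = 538.45 s = 8.9742 min ≈ 8.97 min.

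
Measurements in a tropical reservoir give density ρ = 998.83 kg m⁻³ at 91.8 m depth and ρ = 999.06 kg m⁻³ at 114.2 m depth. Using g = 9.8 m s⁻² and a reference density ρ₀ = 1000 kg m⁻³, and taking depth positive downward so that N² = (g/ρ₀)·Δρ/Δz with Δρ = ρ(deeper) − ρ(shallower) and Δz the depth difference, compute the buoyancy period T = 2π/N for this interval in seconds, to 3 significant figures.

Δρ = 999.06 − 998.83 = 0.23 kg m⁻³ over Δz = 114.2 − 91.8 = 22.4 m.
N² = (9.8/1000) × (0.23/22.4) = 1.0063 × 10⁻⁴ s⁻².
N = √(1.0063 × 10⁻⁴) = 0.010031 rad s⁻¹, so T = 2π/N = 626.38 s ≈ 626 s.

626 s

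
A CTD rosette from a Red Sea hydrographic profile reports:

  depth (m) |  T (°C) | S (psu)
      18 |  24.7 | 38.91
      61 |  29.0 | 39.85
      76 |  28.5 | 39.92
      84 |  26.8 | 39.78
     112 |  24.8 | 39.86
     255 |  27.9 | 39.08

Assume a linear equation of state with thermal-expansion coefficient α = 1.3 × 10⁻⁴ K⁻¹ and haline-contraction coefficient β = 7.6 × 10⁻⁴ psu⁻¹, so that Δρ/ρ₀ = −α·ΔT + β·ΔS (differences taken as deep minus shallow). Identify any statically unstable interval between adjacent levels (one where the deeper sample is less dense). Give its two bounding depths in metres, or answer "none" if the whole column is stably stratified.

Evaluate Δρ/ρ₀ = −αΔT + βΔS across each adjacent pair:
  18–61 m: −αΔT+βΔS = −(1.3 × 10⁻⁴)(+4.3)+(7.6 × 10⁻⁴)(+0.94) = 1.6 × 10⁻⁴ → stable
  61–76 m: −αΔT+βΔS = −(1.3 × 10⁻⁴)(-0.5)+(7.6 × 10⁻⁴)(+0.07) = 1.2 × 10⁻⁴ → stable
  76–84 m: −αΔT+βΔS = −(1.3 × 10⁻⁴)(-1.7)+(7.6 × 10⁻⁴)(-0.14) = 1.1 × 10⁻⁴ → stable
  84–112 m: −αΔT+βΔS = −(1.3 × 10⁻⁴)(-2.0)+(7.6 × 10⁻⁴)(+0.08) = 3.2 × 10⁻⁴ → stable
  112–255 m: −αΔT+βΔS = −(1.3 × 10⁻⁴)(+3.1)+(7.6 × 10⁻⁴)(-0.78) = -1.0 × 10⁻³ → UNSTABLE
The 112–255 m interval has Δρ < 0: lighter water underlies denser water.

112–255 m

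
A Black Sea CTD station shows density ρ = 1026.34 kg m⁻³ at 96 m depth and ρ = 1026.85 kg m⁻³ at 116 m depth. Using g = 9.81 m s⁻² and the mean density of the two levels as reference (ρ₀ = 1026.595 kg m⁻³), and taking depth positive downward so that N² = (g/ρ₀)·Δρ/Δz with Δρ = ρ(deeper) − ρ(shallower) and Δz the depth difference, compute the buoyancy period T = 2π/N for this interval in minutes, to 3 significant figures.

Δρ = 1026.85 − 1026.34 = 0.51 kg m⁻³ over Δz = 116 − 96 = 20 m.
N² = (9.81/1026.595) × (0.51/20) = 2.4367 × 10⁻⁴ s⁻².
N = √(2.4367 × 10⁻⁴) = 0.015610 rad s⁻¹, so T = 2π/N = 402.51 s = 6.7085 min ≈ 6.71 min.

6.71 min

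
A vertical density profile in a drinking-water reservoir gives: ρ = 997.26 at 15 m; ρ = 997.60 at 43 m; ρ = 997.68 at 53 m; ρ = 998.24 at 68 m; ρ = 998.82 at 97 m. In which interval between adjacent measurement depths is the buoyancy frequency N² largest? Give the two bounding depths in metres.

53–68 m

Compute the density gradient over each adjacent pair:
  15–43 m: Δρ/Δz = 0.34/28 = 0.012 kg m⁻⁴
  43–53 m: Δρ/Δz = 0.08/10 = 8.0 × 10⁻³ kg m⁻⁴
  53–68 m: Δρ/Δz = 0.56/15 = 0.037 kg m⁻⁴
  68–97 m: Δρ/Δz = 0.58/29 = 0.020 kg m⁻⁴
The largest gradient is in the 53–68 m interval — the pycnocline.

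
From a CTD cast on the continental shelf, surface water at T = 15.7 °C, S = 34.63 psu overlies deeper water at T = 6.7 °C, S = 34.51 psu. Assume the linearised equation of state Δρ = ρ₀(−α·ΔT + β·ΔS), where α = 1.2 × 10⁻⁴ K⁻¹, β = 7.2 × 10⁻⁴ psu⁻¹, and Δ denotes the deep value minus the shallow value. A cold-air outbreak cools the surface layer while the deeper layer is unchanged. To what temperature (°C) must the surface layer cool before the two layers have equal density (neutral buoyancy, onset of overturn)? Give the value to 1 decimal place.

7.4 °C

Neutral buoyancy requires Δρ = 0, i.e. −α(T_deep − T_surf′) + β(S_deep − S_surf) = 0.
T_surf′ = T_deep − (β/α)·ΔS = 6.7 − (7.2 × 10⁻⁴/1.2 × 10⁻⁴)·(-0.12) = 7.420 °C.
Cooling required: 15.7 − (7.420) = 8.280 °C.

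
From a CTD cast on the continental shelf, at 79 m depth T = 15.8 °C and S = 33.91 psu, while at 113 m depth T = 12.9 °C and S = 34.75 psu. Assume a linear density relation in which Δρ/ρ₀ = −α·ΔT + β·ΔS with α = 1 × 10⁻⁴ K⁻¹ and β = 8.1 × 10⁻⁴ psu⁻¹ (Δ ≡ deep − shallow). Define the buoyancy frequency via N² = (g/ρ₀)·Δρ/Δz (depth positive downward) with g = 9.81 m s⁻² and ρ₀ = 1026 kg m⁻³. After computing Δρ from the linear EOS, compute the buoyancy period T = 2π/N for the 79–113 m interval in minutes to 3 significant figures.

ΔT = -2.9 K, ΔS = +0.84 psu (deep − shallow).
Δρ/ρ₀ = −αΔT + βΔS = 2.90 × 10⁻⁴ + 6.804 × 10⁻⁴ = 9.704 × 10⁻⁴, so Δρ ≈ 0.9956 kg m⁻³.
N² = (g/ρ₀)·Δρ/Δz = g·(Δρ/ρ₀)/Δz = 9.81 × 9.704 × 10⁻⁴ / 34 = 2.7999 × 10⁻⁴ s⁻².
N = √(2.7999 × 10⁻⁴) = 0.016733 rad s⁻¹ → T = 2π/N = 375.50 s = 6.2583 min ≈ 6.26 min.

6.26 min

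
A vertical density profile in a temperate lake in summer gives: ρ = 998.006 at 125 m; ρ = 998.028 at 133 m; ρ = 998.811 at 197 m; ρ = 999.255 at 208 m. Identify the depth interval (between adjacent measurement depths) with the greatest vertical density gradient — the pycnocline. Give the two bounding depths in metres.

Compute the density gradient over each adjacent pair:
  125–133 m: Δρ/Δz = 0.022/8 = 2.7 × 10⁻³ kg m⁻⁴
  133–197 m: Δρ/Δz = 0.783/64 = 0.012 kg m⁻⁴
  197–208 m: Δρ/Δz = 0.444/11 = 0.040 kg m⁻⁴
The largest gradient is in the 197–208 m interval — the pycnocline.

197–208 m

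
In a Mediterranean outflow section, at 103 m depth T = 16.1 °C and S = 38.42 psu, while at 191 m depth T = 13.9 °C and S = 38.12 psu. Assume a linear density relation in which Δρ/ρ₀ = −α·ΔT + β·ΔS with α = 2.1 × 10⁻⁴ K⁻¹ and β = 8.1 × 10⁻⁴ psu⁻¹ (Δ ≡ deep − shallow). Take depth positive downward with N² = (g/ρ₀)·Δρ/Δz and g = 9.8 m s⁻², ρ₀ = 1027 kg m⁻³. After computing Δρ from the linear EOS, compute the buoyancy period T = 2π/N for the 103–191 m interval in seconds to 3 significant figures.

1.27 × 10³ s

ΔT = -2.2 K, ΔS = -0.30 psu (deep − shallow).
Δρ/ρ₀ = −αΔT + βΔS = 4.62 × 10⁻⁴ − 2.43 × 10⁻⁴ = 2.19 × 10⁻⁴, so Δρ ≈ 0.2249 kg m⁻³.
N² = (g/ρ₀)·Δρ/Δz = g·(Δρ/ρ₀)/Δz = 9.8 × 2.19 × 10⁻⁴ / 88 = 2.4389 × 10⁻⁵ s⁻².
N = √(2.4389 × 10⁻⁵) = 4.9385 × 10⁻³ rad s⁻¹ → T = 2π/N = 1.2723 × 10³ s ≈ 1.27 × 10³ s.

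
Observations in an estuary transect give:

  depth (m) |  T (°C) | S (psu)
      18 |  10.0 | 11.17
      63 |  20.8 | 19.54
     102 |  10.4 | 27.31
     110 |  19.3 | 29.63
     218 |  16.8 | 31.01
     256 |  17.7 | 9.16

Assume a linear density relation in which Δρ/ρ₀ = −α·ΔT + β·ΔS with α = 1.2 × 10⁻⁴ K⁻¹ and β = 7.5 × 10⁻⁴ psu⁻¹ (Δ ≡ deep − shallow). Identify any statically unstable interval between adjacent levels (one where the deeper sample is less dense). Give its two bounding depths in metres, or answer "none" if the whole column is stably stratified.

218–256 m

Evaluate Δρ/ρ₀ = −αΔT + βΔS across each adjacent pair:
  18–63 m: −αΔT+βΔS = −(1.2 × 10⁻⁴)(+10.8)+(7.5 × 10⁻⁴)(+8.37) = 5.0 × 10⁻³ → stable
  63–102 m: −αΔT+βΔS = −(1.2 × 10⁻⁴)(-10.4)+(7.5 × 10⁻⁴)(+7.77) = 7.1 × 10⁻³ → stable
  102–110 m: −αΔT+βΔS = −(1.2 × 10⁻⁴)(+8.9)+(7.5 × 10⁻⁴)(+2.32) = 6.7 × 10⁻⁴ → stable
  110–218 m: −αΔT+βΔS = −(1.2 × 10⁻⁴)(-2.5)+(7.5 × 10⁻⁴)(+1.38) = 1.3 × 10⁻³ → stable
  218–256 m: −αΔT+βΔS = −(1.2 × 10⁻⁴)(+0.9)+(7.5 × 10⁻⁴)(-21.85) = -0.016 → UNSTABLE
The 218–256 m interval has Δρ < 0: lighter water underlies denser water.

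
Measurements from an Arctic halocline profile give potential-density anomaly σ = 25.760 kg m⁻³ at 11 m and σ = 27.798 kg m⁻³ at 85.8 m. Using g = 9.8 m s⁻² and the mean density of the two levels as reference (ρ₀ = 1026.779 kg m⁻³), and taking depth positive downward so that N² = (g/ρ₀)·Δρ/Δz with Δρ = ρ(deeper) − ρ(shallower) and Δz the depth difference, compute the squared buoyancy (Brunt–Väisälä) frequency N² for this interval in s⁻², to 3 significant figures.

Δρ = 1027.798 − 1025.760 = 2.038 kg m⁻³ over Δz = 85.8 − 11 = 74.8 m.
N² = (9.8/1026.779) × (2.038/74.8) = 2.6005 × 10⁻⁴ s⁻² ≈ 2.60 × 10⁻⁴ s⁻².

2.60 × 10⁻⁴ s⁻²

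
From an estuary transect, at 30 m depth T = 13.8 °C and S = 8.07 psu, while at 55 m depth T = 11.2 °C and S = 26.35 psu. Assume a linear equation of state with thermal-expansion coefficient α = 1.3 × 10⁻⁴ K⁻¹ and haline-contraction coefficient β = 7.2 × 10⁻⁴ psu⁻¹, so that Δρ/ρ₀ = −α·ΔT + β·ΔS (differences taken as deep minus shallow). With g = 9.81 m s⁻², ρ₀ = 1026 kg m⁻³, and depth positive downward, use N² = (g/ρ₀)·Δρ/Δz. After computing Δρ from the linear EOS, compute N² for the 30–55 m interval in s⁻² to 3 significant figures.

ΔT = -2.6 K, ΔS = +18.28 psu (deep − shallow).
Δρ/ρ₀ = −αΔT + βΔS = 3.38 × 10⁻⁴ + 0.0131616 = 0.0134996, so Δρ ≈ 13.85 kg m⁻³.
N² = (g/ρ₀)·Δρ/Δz = g·(Δρ/ρ₀)/Δz = 9.81 × 0.0134996 / 25 = 5.2972 × 10⁻³ s⁻² ≈ 5.30 × 10⁻³ s⁻².

5.30 × 10⁻³ s⁻²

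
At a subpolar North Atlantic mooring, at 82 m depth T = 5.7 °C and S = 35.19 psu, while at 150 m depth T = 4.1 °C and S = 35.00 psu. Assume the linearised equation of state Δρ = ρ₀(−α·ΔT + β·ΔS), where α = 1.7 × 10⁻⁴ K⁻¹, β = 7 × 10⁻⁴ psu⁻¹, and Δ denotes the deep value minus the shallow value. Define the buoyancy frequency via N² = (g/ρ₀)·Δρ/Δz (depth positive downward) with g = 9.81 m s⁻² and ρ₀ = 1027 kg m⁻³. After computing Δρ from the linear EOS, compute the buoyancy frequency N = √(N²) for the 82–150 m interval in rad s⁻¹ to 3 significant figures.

ΔT = -1.6 K, ΔS = -0.19 psu (deep − shallow).
Δρ/ρ₀ = −αΔT + βΔS = 2.72 × 10⁻⁴ − 1.33 × 10⁻⁴ = 1.39 × 10⁻⁴, so Δρ ≈ 0.1428 kg m⁻³.
N² = (g/ρ₀)·Δρ/Δz = g·(Δρ/ρ₀)/Δz = 9.81 × 1.39 × 10⁻⁴ / 68 = 2.0053 × 10⁻⁵ s⁻².
N = √(2.0053 × 10⁻⁵) = 4.4781 × 10⁻³ rad s⁻¹ ≈ 4.48 × 10⁻³ rad s⁻¹.

4.48 × 10⁻³ rad s⁻¹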